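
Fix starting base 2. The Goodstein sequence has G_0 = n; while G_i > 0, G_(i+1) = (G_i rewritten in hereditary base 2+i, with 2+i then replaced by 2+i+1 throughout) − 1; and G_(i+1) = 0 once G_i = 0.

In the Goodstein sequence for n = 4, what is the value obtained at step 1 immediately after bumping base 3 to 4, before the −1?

42

G_0 = 4. HB_2(4) = 2^2. Bump = 27. G_1 = 26.
G_1 = 26. HB_3(26) = 2·3^2 + 2·3 + 2. Bump = 42. G_2 = 41.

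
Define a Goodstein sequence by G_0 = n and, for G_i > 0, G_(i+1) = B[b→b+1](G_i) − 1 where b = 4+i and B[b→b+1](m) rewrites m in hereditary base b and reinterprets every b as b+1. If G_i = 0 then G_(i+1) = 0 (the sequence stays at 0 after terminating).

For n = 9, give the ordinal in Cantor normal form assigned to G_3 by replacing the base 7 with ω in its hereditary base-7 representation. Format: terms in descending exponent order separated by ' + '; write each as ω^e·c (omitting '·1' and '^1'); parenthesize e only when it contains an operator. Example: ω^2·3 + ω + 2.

G_0=9  [base 4] 2·4 + 1  →[4↦5]→  2·5 + 1 = 11  −1 ⇒ G_1=10
G_1=10  [base 5] 2·5  →[5↦6]→  2·6 = 12  −1 ⇒ G_2=11
G_2=11  [base 6] 6 + 5  →[6↦7]→  7 + 5 = 12  −1 ⇒ G_3=11
G_3=11  [base 7] 7 + 4  →[7↦8]→  8 + 4 = 12  −1 ⇒ G_4=11

ω + 4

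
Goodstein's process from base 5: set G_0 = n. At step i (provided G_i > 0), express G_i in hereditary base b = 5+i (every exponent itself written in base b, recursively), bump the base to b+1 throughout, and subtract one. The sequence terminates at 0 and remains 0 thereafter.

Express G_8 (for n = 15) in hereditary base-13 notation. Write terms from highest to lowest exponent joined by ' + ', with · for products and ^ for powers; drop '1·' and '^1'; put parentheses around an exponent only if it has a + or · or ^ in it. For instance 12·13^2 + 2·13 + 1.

13 + 10

15 —HB5→ 3·5 —bump→ 3·6 = 18 —(−1)→ 17
17 —HB6→ 2·6 + 5 —bump→ 2·7 + 5 = 19 —(−1)→ 18
18 —HB7→ 2·7 + 4 —bump→ 2·8 + 4 = 20 —(−1)→ 19
19 —HB8→ 2·8 + 3 —bump→ 2·9 + 3 = 21 —(−1)→ 20
20 —HB9→ 2·9 + 2 —bump→ 2·10 + 2 = 22 —(−1)→ 21
21 —HB10→ 2·10 + 1 —bump→ 2·11 + 1 = 23 —(−1)→ 22
22 —HB11→ 2·11 —bump→ 2·12 = 24 —(−1)→ 23
23 —HB12→ 12 + 11 —bump→ 13 + 11 = 24 —(−1)→ 23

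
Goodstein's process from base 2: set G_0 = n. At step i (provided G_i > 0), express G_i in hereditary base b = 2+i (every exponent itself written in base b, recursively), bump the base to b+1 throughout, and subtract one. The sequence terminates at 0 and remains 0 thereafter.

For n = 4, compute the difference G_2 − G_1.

4 —HB2→ 2^2 —bump→ 3^3 = 27 —(−1)→ 26
26 —HB3→ 2·3^2 + 2·3 + 2 —bump→ 2·4^2 + 2·4 + 2 = 42 —(−1)→ 41

15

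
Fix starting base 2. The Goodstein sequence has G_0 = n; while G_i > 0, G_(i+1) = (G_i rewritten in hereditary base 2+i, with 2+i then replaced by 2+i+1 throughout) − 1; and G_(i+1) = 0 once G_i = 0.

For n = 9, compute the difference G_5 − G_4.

2331083

9 —HB2→ 2^(2 + 1) + 1 —bump→ 3^(3 + 1) + 1 = 82 —(−1)→ 81
81 —HB3→ 3^(3 + 1) —bump→ 4^(4 + 1) = 1024 —(−1)→ 1023
1023 —HB4→ 3·4^4 + 3·4^3 + 3·4^2 + 3·4 + 3 —bump→ 3·5^5 + 3·5^3 + 3·5^2 + 3·5 + 3 = 9843 —(−1)→ 9842
9842 —HB5→ 3·5^5 + 3·5^3 + 3·5^2 + 3·5 + 2 —bump→ 3·6^6 + 3·6^3 + 3·6^2 + 3·6 + 2 = 140744 —(−1)→ 140743
140743 —HB6→ 3·6^6 + 3·6^3 + 3·6^2 + 3·6 + 1 —bump→ 3·7^7 + 3·7^3 + 3·7^2 + 3·7 + 1 = 2471827 —(−1)→ 2471826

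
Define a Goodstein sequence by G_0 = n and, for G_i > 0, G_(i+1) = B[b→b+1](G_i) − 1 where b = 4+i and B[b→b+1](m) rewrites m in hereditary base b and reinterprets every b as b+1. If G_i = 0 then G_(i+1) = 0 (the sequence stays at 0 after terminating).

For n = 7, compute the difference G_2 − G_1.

0

7 —HB4→ 4 + 3 —bump→ 5 + 3 = 8 —(−1)→ 7
7 —HB5→ 5 + 2 —bump→ 6 + 2 = 8 —(−1)→ 7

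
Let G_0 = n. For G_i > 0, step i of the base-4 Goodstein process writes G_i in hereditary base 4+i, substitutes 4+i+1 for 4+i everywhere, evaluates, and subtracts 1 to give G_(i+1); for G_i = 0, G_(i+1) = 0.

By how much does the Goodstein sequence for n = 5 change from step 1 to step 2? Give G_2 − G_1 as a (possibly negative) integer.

0

(0) 5|_4 = 4 + 1 ↦ 5 + 1|_5 = 6 ⇒ 5
(1) 5|_5 = 5 ↦ 6|_6 = 6 ⇒ 5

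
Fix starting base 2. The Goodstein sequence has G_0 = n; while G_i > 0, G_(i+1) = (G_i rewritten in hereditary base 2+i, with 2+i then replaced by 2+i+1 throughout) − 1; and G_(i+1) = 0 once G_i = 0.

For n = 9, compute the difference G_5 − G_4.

2331083

base 2: 9 = 2^(2 + 1) + 1; at 3: 3^(3 + 1) + 1 = 82; next = 81
base 3: 81 = 3^(3 + 1); at 4: 4^(4 + 1) = 1024; next = 1023
base 4: 1023 = 3·4^4 + 3·4^3 + 3·4^2 + 3·4 + 3; at 5: 3·5^5 + 3·5^3 + 3·5^2 + 3·5 + 3 = 9843; next = 9842
base 5: 9842 = 3·5^5 + 3·5^3 + 3·5^2 + 3·5 + 2; at 6: 3·6^6 + 3·6^3 + 3·6^2 + 3·6 + 2 = 140744; next = 140743
base 6: 140743 = 3·6^6 + 3·6^3 + 3·6^2 + 3·6 + 1; at 7: 3·7^7 + 3·7^3 + 3·7^2 + 3·7 + 1 = 2471827; next = 2471826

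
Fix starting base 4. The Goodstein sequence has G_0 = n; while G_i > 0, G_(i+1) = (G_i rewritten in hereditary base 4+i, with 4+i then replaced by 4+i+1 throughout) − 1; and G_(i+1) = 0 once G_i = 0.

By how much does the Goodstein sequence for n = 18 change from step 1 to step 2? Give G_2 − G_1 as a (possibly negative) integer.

10

[0] 18 ≡ 4^2 + 2 (base 4). Lift 5: 27. −1: 26.
[1] 26 ≡ 5^2 + 1 (base 5). Lift 6: 37. −1: 36.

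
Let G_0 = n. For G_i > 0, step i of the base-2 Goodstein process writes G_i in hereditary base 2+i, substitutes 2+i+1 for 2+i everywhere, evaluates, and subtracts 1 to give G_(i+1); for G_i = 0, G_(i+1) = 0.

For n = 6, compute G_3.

G_0=6  [base 2] 2^2 + 2  →[2↦3]→  3^3 + 3 = 30  −1 ⇒ G_1=29
G_1=29  [base 3] 3^3 + 2  →[3↦4]→  4^4 + 2 = 258  −1 ⇒ G_2=257
G_2=257  [base 4] 4^4 + 1  →[4↦5]→  5^5 + 1 = 3126  −1 ⇒ G_3=3125

3125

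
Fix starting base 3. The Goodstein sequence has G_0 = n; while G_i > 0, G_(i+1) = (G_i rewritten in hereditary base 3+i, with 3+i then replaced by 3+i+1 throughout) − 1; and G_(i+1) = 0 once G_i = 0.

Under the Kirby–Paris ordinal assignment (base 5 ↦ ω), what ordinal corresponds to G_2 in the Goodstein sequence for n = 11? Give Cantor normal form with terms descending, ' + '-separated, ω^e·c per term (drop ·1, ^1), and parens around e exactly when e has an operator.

(0) 11|_3 = 3^2 + 2 ↦ 4^2 + 2|_4 = 18 ⇒ 17
(1) 17|_4 = 4^2 + 1 ↦ 5^2 + 1|_5 = 26 ⇒ 25
(2) 25|_5 = 5^2 ↦ 6^2|_6 = 36 ⇒ 35

ω^2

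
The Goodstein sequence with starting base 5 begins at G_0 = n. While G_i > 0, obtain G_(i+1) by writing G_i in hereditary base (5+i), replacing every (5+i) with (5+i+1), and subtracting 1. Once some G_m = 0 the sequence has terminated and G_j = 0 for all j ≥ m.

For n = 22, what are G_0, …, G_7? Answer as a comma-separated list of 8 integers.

22 —HB5→ 4·5 + 2 —bump→ 4·6 + 2 = 26 —(−1)→ 25
25 —HB6→ 4·6 + 1 —bump→ 4·7 + 1 = 29 —(−1)→ 28
28 —HB7→ 4·7 —bump→ 4·8 = 32 —(−1)→ 31
31 —HB8→ 3·8 + 7 —bump→ 3·9 + 7 = 34 —(−1)→ 33
33 —HB9→ 3·9 + 6 —bump→ 3·10 + 6 = 36 —(−1)→ 35
35 —HB10→ 3·10 + 5 —bump→ 3·11 + 5 = 38 —(−1)→ 37
37 —HB11→ 3·11 + 4 —bump→ 3·12 + 4 = 40 —(−1)→ 39

22, 25, 28, 31, 33, 35, 37, 39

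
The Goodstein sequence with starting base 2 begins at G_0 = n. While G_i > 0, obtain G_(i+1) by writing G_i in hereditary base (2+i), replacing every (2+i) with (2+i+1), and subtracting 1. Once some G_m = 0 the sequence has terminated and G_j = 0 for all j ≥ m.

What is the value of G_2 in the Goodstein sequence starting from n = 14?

1281

base 2: 14 = 2^(2 + 1) + 2^2 + 2; at 3: 3^(3 + 1) + 3^3 + 3 = 111; next = 110
base 3: 110 = 3^(3 + 1) + 3^3 + 2; at 4: 4^(4 + 1) + 4^4 + 2 = 1282; next = 1281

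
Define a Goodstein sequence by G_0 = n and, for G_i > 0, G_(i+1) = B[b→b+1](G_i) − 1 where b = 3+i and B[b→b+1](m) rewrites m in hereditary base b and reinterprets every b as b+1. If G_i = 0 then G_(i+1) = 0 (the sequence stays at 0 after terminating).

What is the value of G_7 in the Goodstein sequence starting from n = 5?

(0) 5|_3 = 3 + 2 ↦ 4 + 2|_4 = 6 ⇒ 5
(1) 5|_4 = 4 + 1 ↦ 5 + 1|_5 = 6 ⇒ 5
(2) 5|_5 = 5 ↦ 6|_6 = 6 ⇒ 5
(3) 5|_6 = 5 ↦ 5|_7 = 5 ⇒ 4
(4) 4|_7 = 4 ↦ 4|_8 = 4 ⇒ 3
(5) 3|_8 = 3 ↦ 3|_9 = 3 ⇒ 2
(6) 2|_9 = 2 ↦ 2|_10 = 2 ⇒ 1

1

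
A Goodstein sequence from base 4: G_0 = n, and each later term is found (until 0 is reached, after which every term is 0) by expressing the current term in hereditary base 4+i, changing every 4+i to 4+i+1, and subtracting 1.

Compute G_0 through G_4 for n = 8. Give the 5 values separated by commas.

G_0 = 8. HB_4(8) = 2·4. Bump = 10. G_1 = 9.
G_1 = 9. HB_5(9) = 5 + 4. Bump = 10. G_2 = 9.
G_2 = 9. HB_6(9) = 6 + 3. Bump = 10. G_3 = 9.
G_3 = 9. HB_7(9) = 7 + 2. Bump = 10. G_4 = 9.

8, 9, 9, 9, 9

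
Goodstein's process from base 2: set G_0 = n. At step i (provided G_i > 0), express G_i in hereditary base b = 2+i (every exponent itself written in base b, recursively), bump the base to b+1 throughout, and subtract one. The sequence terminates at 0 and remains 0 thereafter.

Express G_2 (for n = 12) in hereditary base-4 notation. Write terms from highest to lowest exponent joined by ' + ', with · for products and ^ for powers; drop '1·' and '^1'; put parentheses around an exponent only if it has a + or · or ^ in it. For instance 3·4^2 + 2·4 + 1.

G_0=12  [base 2] 2^(2 + 1) + 2^2  →[2↦3]→  3^(3 + 1) + 3^3 = 108  −1 ⇒ G_1=107
G_1=107  [base 3] 3^(3 + 1) + 2·3^2 + 2·3 + 2  →[3↦4]→  4^(4 + 1) + 2·4^2 + 2·4 + 2 = 1066  −1 ⇒ G_2=1065
G_2=1065  [base 4] 4^(4 + 1) + 2·4^2 + 2·4 + 1  →[4↦5]→  5^(5 + 1) + 2·5^2 + 2·5 + 1 = 15686  −1 ⇒ G_3=15685

4^(4 + 1) + 2·4^2 + 2·4 + 1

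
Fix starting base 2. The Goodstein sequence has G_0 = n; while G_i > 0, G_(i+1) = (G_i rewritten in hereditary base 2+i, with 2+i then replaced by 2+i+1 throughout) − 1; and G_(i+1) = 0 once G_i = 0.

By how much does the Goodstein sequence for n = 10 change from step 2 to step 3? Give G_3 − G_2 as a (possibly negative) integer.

10 —HB2→ 2^(2 + 1) + 2 —bump→ 3^(3 + 1) + 3 = 84 —(−1)→ 83
83 —HB3→ 3^(3 + 1) + 2 —bump→ 4^(4 + 1) + 2 = 1026 —(−1)→ 1025
1025 —HB4→ 4^(4 + 1) + 1 —bump→ 5^(5 + 1) + 1 = 15626 —(−1)→ 15625

14600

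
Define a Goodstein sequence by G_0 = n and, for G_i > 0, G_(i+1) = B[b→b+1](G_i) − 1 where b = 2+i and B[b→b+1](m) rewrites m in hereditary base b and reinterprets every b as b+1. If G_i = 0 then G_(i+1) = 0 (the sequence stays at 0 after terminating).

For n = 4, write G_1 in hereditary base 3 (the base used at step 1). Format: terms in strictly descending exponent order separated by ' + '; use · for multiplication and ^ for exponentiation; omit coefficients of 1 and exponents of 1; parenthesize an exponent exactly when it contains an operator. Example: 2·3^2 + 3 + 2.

2·3^2 + 2·3 + 2

step 0: 4 = 2^2; sub 3 for 2: 3^3; = 27; G_1 = 27−1 = 26
step 1: 26 = 2·3^2 + 2·3 + 2; sub 4 for 3: 2·4^2 + 2·4 + 2; = 42; G_2 = 42−1 = 41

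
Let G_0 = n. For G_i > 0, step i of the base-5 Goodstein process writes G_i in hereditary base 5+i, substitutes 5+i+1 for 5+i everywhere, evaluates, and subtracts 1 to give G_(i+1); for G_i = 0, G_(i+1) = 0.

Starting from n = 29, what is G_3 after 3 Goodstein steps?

G_0=29  [base 5] 5^2 + 4  →[5↦6]→  6^2 + 4 = 40  −1 ⇒ G_1=39
G_1=39  [base 6] 6^2 + 3  →[6↦7]→  7^2 + 3 = 52  −1 ⇒ G_2=51
G_2=51  [base 7] 7^2 + 2  →[7↦8]→  8^2 + 2 = 66  −1 ⇒ G_3=65
G_3=65  [base 8] 8^2 + 1  →[8↦9]→  9^2 + 1 = 82  −1 ⇒ G_4=81

65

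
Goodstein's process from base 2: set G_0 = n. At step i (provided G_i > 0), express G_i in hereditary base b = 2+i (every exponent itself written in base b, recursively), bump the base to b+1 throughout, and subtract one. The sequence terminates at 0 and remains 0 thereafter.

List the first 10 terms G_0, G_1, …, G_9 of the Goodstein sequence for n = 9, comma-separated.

9, 81, 1023, 9842, 140743, 2471826, 50333399, 1162263921, 30000003325, 855935016215

9 —HB2→ 2^(2 + 1) + 1 —bump→ 3^(3 + 1) + 1 = 82 —(−1)→ 81
81 —HB3→ 3^(3 + 1) —bump→ 4^(4 + 1) = 1024 —(−1)→ 1023
1023 —HB4→ 3·4^4 + 3·4^3 + 3·4^2 + 3·4 + 3 —bump→ 3·5^5 + 3·5^3 + 3·5^2 + 3·5 + 3 = 9843 —(−1)→ 9842
9842 —HB5→ 3·5^5 + 3·5^3 + 3·5^2 + 3·5 + 2 —bump→ 3·6^6 + 3·6^3 + 3·6^2 + 3·6 + 2 = 140744 —(−1)→ 140743
140743 —HB6→ 3·6^6 + 3·6^3 + 3·6^2 + 3·6 + 1 —bump→ 3·7^7 + 3·7^3 + 3·7^2 + 3·7 + 1 = 2471827 —(−1)→ 2471826
2471826 —HB7→ 3·7^7 + 3·7^3 + 3·7^2 + 3·7 —bump→ 3·8^8 + 3·8^3 + 3·8^2 + 3·8 = 50333400 —(−1)→ 50333399
50333399 —HB8→ 3·8^8 + 3·8^3 + 3·8^2 + 2·8 + 7 —bump→ 3·9^9 + 3·9^3 + 3·9^2 + 2·9 + 7 = 1162263922 —(−1)→ 1162263921
1162263921 —HB9→ 3·9^9 + 3·9^3 + 3·9^2 + 2·9 + 6 —bump→ 3·10^10 + 3·10^3 + 3·10^2 + 2·10 + 6 = 30000003326 —(−1)→ 30000003325
30000003325 —HB10→ 3·10^10 + 3·10^3 + 3·10^2 + 2·10 + 5 —bump→ 3·11^11 + 3·11^3 + 3·11^2 + 2·11 + 5 = 855935016216 —(−1)→ 855935016215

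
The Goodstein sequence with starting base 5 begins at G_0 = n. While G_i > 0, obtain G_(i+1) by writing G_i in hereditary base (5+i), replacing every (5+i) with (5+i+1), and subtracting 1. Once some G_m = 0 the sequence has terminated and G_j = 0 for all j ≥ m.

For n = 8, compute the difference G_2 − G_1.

base 5: 8 = 5 + 3; at 6: 6 + 3 = 9; next = 8
base 6: 8 = 6 + 2; at 7: 7 + 2 = 9; next = 8

0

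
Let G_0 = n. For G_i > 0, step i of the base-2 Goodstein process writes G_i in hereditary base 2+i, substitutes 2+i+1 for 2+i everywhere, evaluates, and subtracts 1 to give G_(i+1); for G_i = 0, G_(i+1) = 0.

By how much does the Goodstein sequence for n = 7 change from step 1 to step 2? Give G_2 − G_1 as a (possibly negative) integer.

229

[0] 7 ≡ 2^2 + 2 + 1 (base 2). Lift 3: 31. −1: 30.
[1] 30 ≡ 3^3 + 3 (base 3). Lift 4: 260. −1: 259.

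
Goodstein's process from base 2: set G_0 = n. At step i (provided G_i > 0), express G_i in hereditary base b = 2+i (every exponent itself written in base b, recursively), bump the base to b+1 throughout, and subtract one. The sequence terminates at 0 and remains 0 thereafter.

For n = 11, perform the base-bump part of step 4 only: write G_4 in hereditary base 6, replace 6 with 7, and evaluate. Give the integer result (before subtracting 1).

5764802

G_0=11  [base 2] 2^(2 + 1) + 2 + 1  →[2↦3]→  3^(3 + 1) + 3 + 1 = 85  −1 ⇒ G_1=84
G_1=84  [base 3] 3^(3 + 1) + 3  →[3↦4]→  4^(4 + 1) + 4 = 1028  −1 ⇒ G_2=1027
G_2=1027  [base 4] 4^(4 + 1) + 3  →[4↦5]→  5^(5 + 1) + 3 = 15628  −1 ⇒ G_3=15627
G_3=15627  [base 5] 5^(5 + 1) + 2  →[5↦6]→  6^(6 + 1) + 2 = 279938  −1 ⇒ G_4=279937
G_4=279937  [base 6] 6^(6 + 1) + 1  →[6↦7]→  7^(7 + 1) + 1 = 5764802  −1 ⇒ G_5=5764801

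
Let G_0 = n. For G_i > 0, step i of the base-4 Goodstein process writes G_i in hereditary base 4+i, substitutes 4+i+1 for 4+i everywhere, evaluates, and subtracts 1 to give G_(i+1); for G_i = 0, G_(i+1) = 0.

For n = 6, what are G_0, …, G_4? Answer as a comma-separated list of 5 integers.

6, 6, 6, 6, 5

i=0: 6 = 4 + 2 (b=4); 4→5: 5 + 2 = 7; 7−1 = 6
i=1: 6 = 5 + 1 (b=5); 5→6: 6 + 1 = 7; 7−1 = 6
i=2: 6 = 6 (b=6); 6→7: 7 = 7; 7−1 = 6
i=3: 6 = 6 (b=7); 7→8: 6 = 6; 6−1 = 5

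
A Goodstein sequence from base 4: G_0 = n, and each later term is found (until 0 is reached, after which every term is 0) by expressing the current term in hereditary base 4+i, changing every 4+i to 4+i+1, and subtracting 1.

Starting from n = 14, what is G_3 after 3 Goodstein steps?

[0] 14 ≡ 3·4 + 2 (base 4). Lift 5: 17. −1: 16.
[1] 16 ≡ 3·5 + 1 (base 5). Lift 6: 19. −1: 18.
[2] 18 ≡ 3·6 (base 6). Lift 7: 21. −1: 20.
[3] 20 ≡ 2·7 + 6 (base 7). Lift 8: 22. −1: 21.

20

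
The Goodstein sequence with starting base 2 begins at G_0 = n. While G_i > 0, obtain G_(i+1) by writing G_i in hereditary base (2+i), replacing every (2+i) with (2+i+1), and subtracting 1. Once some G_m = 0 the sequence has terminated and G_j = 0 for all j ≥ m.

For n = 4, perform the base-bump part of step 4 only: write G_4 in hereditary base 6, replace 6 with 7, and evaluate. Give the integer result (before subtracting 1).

110

step 0: 4 = 2^2; sub 3 for 2: 3^3; = 27; G_1 = 27−1 = 26
step 1: 26 = 2·3^2 + 2·3 + 2; sub 4 for 3: 2·4^2 + 2·4 + 2; = 42; G_2 = 42−1 = 41
step 2: 41 = 2·4^2 + 2·4 + 1; sub 5 for 4: 2·5^2 + 2·5 + 1; = 61; G_3 = 61−1 = 60
step 3: 60 = 2·5^2 + 2·5; sub 6 for 5: 2·6^2 + 2·6; = 84; G_4 = 84−1 = 83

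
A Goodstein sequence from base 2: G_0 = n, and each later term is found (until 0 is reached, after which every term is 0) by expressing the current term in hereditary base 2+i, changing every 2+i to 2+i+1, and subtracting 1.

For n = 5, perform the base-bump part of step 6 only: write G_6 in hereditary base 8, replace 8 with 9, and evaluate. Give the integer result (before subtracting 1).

2455

G_0=5  [base 2] 2^2 + 1  →[2↦3]→  3^3 + 1 = 28  −1 ⇒ G_1=27
G_1=27  [base 3] 3^3  →[3↦4]→  4^4 = 256  −1 ⇒ G_2=255
G_2=255  [base 4] 3·4^3 + 3·4^2 + 3·4 + 3  →[4↦5]→  3·5^3 + 3·5^2 + 3·5 + 3 = 468  −1 ⇒ G_3=467
G_3=467  [base 5] 3·5^3 + 3·5^2 + 3·5 + 2  →[5↦6]→  3·6^3 + 3·6^2 + 3·6 + 2 = 776  −1 ⇒ G_4=775
G_4=775  [base 6] 3·6^3 + 3·6^2 + 3·6 + 1  →[6↦7]→  3·7^3 + 3·7^2 + 3·7 + 1 = 1198  −1 ⇒ G_5=1197
G_5=1197  [base 7] 3·7^3 + 3·7^2 + 3·7  →[7↦8]→  3·8^3 + 3·8^2 + 3·8 = 1752  −1 ⇒ G_6=1751
G_6=1751  [base 8] 3·8^3 + 3·8^2 + 2·8 + 7  →[8↦9]→  3·9^3 + 3·9^2 + 2·9 + 7 = 2455  −1 ⇒ G_7=2454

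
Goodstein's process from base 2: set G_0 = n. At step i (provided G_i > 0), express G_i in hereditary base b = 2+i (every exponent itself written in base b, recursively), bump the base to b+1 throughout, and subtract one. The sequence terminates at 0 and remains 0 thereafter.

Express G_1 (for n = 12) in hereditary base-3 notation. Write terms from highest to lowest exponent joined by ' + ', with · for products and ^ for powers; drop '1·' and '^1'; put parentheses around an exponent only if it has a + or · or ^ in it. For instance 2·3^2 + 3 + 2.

3^(3 + 1) + 2·3^2 + 2·3 + 2

step 0: 12 = 2^(2 + 1) + 2^2; sub 3 for 2: 3^(3 + 1) + 3^3; = 108; G_1 = 108−1 = 107
step 1: 107 = 3^(3 + 1) + 2·3^2 + 2·3 + 2; sub 4 for 3: 4^(4 + 1) + 2·4^2 + 2·4 + 2; = 1066; G_2 = 1066−1 = 1065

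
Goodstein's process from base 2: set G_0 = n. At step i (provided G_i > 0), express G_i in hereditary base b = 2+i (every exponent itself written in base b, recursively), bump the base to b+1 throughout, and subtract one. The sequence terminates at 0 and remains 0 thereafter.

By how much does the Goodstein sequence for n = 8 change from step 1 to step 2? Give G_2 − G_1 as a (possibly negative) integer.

(0) 8|_2 = 2^(2 + 1) ↦ 3^(3 + 1)|_3 = 81 ⇒ 80
(1) 80|_3 = 2·3^3 + 2·3^2 + 2·3 + 2 ↦ 2·4^4 + 2·4^2 + 2·4 + 2|_4 = 554 ⇒ 553

473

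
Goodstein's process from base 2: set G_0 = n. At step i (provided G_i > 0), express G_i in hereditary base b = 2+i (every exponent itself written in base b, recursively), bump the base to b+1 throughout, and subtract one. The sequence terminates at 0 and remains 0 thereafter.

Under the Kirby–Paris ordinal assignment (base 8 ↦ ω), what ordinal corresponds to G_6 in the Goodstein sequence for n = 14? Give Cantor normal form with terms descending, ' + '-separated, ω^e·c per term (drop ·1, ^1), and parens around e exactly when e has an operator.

step 0: 14 = 2^(2 + 1) + 2^2 + 2; sub 3 for 2: 3^(3 + 1) + 3^3 + 3; = 111; G_1 = 111−1 = 110
step 1: 110 = 3^(3 + 1) + 3^3 + 2; sub 4 for 3: 4^(4 + 1) + 4^4 + 2; = 1282; G_2 = 1282−1 = 1281
step 2: 1281 = 4^(4 + 1) + 4^4 + 1; sub 5 for 4: 5^(5 + 1) + 5^5 + 1; = 18751; G_3 = 18751−1 = 18750
step 3: 18750 = 5^(5 + 1) + 5^5; sub 6 for 5: 6^(6 + 1) + 6^6; = 326592; G_4 = 326592−1 = 326591
step 4: 326591 = 6^(6 + 1) + 5·6^5 + 5·6^4 + 5·6^3 + 5·6^2 + 5·6 + 5; sub 7 for 6: 7^(7 + 1) + 5·7^5 + 5·7^4 + 5·7^3 + 5·7^2 + 5·7 + 5; = 5862841; G_5 = 5862841−1 = 5862840
step 5: 5862840 = 7^(7 + 1) + 5·7^5 + 5·7^4 + 5·7^3 + 5·7^2 + 5·7 + 4; sub 8 for 7: 8^(8 + 1) + 5·8^5 + 5·8^4 + 5·8^3 + 5·8^2 + 5·8 + 4; = 134404972; G_6 = 134404972−1 = 134404971
step 6: 134404971 = 8^(8 + 1) + 5·8^5 + 5·8^4 + 5·8^3 + 5·8^2 + 5·8 + 3; sub 9 for 8: 9^(9 + 1) + 5·9^5 + 5·9^4 + 5·9^3 + 5·9^2 + 5·9 + 3; = 3487116549; G_7 = 3487116549−1 = 3487116548

ω^(ω + 1) + ω^5·5 + ω^4·5 + ω^3·5 + ω^2·5 + ω·5 + 3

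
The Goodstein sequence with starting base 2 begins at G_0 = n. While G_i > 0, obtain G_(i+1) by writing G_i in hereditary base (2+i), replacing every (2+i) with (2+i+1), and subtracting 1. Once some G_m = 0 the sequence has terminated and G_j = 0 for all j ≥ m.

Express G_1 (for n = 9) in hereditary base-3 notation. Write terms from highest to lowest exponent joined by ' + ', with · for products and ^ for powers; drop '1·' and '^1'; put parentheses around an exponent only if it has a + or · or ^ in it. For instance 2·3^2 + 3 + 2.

9 —HB2→ 2^(2 + 1) + 1 —bump→ 3^(3 + 1) + 1 = 82 —(−1)→ 81
81 —HB3→ 3^(3 + 1) —bump→ 4^(4 + 1) = 1024 —(−1)→ 1023

3^(3 + 1)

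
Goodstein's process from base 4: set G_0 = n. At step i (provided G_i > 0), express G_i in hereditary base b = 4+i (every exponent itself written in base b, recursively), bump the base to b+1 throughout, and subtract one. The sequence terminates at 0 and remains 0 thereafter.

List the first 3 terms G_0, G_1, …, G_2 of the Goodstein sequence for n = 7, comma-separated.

base 4: 7 = 4 + 3; at 5: 5 + 3 = 8; next = 7
base 5: 7 = 5 + 2; at 6: 6 + 2 = 8; next = 7

7, 7, 7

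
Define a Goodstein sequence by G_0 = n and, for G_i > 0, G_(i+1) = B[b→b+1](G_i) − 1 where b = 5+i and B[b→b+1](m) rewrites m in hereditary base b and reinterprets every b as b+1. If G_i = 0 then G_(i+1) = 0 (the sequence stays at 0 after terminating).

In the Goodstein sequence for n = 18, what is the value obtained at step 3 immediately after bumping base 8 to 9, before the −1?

step 0: 18 = 3·5 + 3; sub 6 for 5: 3·6 + 3; = 21; G_1 = 21−1 = 20
step 1: 20 = 3·6 + 2; sub 7 for 6: 3·7 + 2; = 23; G_2 = 23−1 = 22
step 2: 22 = 3·7 + 1; sub 8 for 7: 3·8 + 1; = 25; G_3 = 25−1 = 24
step 3: 24 = 3·8; sub 9 for 8: 3·9; = 27; G_4 = 27−1 = 26

27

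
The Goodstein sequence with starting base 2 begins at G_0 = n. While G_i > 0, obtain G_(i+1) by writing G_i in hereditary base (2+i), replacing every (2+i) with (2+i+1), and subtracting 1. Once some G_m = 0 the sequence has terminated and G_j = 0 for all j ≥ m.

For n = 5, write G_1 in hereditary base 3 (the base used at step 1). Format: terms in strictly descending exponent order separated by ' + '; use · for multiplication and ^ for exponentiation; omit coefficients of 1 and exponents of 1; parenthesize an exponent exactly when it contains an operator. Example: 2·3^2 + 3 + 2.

3^3

i=0: 5 = 2^2 + 1 (b=2); 2→3: 3^3 + 1 = 28; 28−1 = 27
i=1: 27 = 3^3 (b=3); 3→4: 4^4 = 256; 256−1 = 255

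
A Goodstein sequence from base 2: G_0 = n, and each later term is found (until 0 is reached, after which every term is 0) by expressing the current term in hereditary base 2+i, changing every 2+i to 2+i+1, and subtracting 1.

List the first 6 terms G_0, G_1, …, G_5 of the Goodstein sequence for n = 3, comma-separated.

step 0: 3 = 2 + 1; sub 3 for 2: 3 + 1; = 4; G_1 = 4−1 = 3
step 1: 3 = 3; sub 4 for 3: 4; = 4; G_2 = 4−1 = 3
step 2: 3 = 3; sub 5 for 4: 3; = 3; G_3 = 3−1 = 2
step 3: 2 = 2; sub 6 for 5: 2; = 2; G_4 = 2−1 = 1
step 4: 1 = 1; sub 7 for 6: 1; = 1; G_5 = 1−1 = 0

3, 3, 3, 2, 1, 0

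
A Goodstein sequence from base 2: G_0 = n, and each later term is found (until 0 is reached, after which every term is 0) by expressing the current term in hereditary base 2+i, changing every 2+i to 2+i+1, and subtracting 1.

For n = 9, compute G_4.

140743

step 0: 9 = 2^(2 + 1) + 1; sub 3 for 2: 3^(3 + 1) + 1; = 82; G_1 = 82−1 = 81
step 1: 81 = 3^(3 + 1); sub 4 for 3: 4^(4 + 1); = 1024; G_2 = 1024−1 = 1023
step 2: 1023 = 3·4^4 + 3·4^3 + 3·4^2 + 3·4 + 3; sub 5 for 4: 3·5^5 + 3·5^3 + 3·5^2 + 3·5 + 3; = 9843; G_3 = 9843−1 = 9842
step 3: 9842 = 3·5^5 + 3·5^3 + 3·5^2 + 3·5 + 2; sub 6 for 5: 3·6^6 + 3·6^3 + 3·6^2 + 3·6 + 2; = 140744; G_4 = 140744−1 = 140743
step 4: 140743 = 3·6^6 + 3·6^3 + 3·6^2 + 3·6 + 1; sub 7 for 6: 3·7^7 + 3·7^3 + 3·7^2 + 3·7 + 1; = 2471827; G_5 = 2471827−1 = 2471826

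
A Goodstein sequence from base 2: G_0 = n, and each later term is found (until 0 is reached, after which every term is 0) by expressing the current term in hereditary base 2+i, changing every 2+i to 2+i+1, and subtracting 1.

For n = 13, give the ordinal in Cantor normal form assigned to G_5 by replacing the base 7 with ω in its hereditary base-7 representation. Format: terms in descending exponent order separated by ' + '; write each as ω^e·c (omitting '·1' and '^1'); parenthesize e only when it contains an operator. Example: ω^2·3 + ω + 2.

[0] 13 ≡ 2^(2 + 1) + 2^2 + 1 (base 2). Lift 3: 109. −1: 108.
[1] 108 ≡ 3^(3 + 1) + 3^3 (base 3). Lift 4: 1280. −1: 1279.
[2] 1279 ≡ 4^(4 + 1) + 3·4^3 + 3·4^2 + 3·4 + 3 (base 4). Lift 5: 16093. −1: 16092.
[3] 16092 ≡ 5^(5 + 1) + 3·5^3 + 3·5^2 + 3·5 + 2 (base 5). Lift 6: 280712. −1: 280711.
[4] 280711 ≡ 6^(6 + 1) + 3·6^3 + 3·6^2 + 3·6 + 1 (base 6). Lift 7: 5765999. −1: 5765998.
[5] 5765998 ≡ 7^(7 + 1) + 3·7^3 + 3·7^2 + 3·7 (base 7). Lift 8: 134219480. −1: 134219479.

ω^(ω + 1) + ω^3·3 + ω^2·3 + ω·3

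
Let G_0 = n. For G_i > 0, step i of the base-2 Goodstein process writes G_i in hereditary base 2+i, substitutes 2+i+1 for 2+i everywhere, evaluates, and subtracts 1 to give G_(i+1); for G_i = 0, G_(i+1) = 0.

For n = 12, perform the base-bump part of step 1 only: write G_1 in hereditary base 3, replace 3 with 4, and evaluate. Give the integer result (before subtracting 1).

G_0=12  [base 2] 2^(2 + 1) + 2^2  →[2↦3]→  3^(3 + 1) + 3^3 = 108  −1 ⇒ G_1=107
G_1=107  [base 3] 3^(3 + 1) + 2·3^2 + 2·3 + 2  →[3↦4]→  4^(4 + 1) + 2·4^2 + 2·4 + 2 = 1066  −1 ⇒ G_2=1065

1066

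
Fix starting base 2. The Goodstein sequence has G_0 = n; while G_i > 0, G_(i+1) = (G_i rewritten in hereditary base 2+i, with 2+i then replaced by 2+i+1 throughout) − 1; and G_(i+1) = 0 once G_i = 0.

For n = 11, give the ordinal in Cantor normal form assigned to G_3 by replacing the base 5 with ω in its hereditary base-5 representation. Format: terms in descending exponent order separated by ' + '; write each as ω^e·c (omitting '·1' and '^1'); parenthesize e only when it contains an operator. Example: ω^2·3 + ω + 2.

ω^(ω + 1) + 2

[0] 11 ≡ 2^(2 + 1) + 2 + 1 (base 2). Lift 3: 85. −1: 84.
[1] 84 ≡ 3^(3 + 1) + 3 (base 3). Lift 4: 1028. −1: 1027.
[2] 1027 ≡ 4^(4 + 1) + 3 (base 4). Lift 5: 15628. −1: 15627.
[3] 15627 ≡ 5^(5 + 1) + 2 (base 5). Lift 6: 279938. −1: 279937.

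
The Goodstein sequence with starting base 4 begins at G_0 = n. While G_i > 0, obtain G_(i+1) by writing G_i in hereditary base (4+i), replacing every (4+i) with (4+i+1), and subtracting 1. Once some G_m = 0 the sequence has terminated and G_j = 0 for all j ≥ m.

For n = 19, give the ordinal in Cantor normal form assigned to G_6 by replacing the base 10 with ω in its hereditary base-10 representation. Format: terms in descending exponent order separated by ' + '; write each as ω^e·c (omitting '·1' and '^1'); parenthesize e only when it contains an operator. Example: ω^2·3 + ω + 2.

(0) 19|_4 = 4^2 + 3 ↦ 5^2 + 3|_5 = 28 ⇒ 27
(1) 27|_5 = 5^2 + 2 ↦ 6^2 + 2|_6 = 38 ⇒ 37
(2) 37|_6 = 6^2 + 1 ↦ 7^2 + 1|_7 = 50 ⇒ 49
(3) 49|_7 = 7^2 ↦ 8^2|_8 = 64 ⇒ 63
(4) 63|_8 = 7·8 + 7 ↦ 7·9 + 7|_9 = 70 ⇒ 69
(5) 69|_9 = 7·9 + 6 ↦ 7·10 + 6|_10 = 76 ⇒ 75
(6) 75|_10 = 7·10 + 5 ↦ 7·11 + 5|_11 = 82 ⇒ 81

ω·7 + 5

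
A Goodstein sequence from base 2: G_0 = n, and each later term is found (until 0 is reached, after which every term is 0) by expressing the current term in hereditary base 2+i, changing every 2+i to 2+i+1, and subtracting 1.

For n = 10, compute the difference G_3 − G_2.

base 2: 10 = 2^(2 + 1) + 2; at 3: 3^(3 + 1) + 3 = 84; next = 83
base 3: 83 = 3^(3 + 1) + 2; at 4: 4^(4 + 1) + 2 = 1026; next = 1025
base 4: 1025 = 4^(4 + 1) + 1; at 5: 5^(5 + 1) + 1 = 15626; next = 15625

14600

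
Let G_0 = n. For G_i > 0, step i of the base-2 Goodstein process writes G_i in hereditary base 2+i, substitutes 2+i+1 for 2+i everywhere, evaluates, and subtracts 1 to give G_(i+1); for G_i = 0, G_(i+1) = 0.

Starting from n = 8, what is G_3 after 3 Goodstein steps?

6310

step 0: 8 = 2^(2 + 1); sub 3 for 2: 3^(3 + 1); = 81; G_1 = 81−1 = 80
step 1: 80 = 2·3^3 + 2·3^2 + 2·3 + 2; sub 4 for 3: 2·4^4 + 2·4^2 + 2·4 + 2; = 554; G_2 = 554−1 = 553
step 2: 553 = 2·4^4 + 2·4^2 + 2·4 + 1; sub 5 for 4: 2·5^5 + 2·5^2 + 2·5 + 1; = 6311; G_3 = 6311−1 = 6310
step 3: 6310 = 2·5^5 + 2·5^2 + 2·5; sub 6 for 5: 2·6^6 + 2·6^2 + 2·6; = 93396; G_4 = 93396−1 = 93395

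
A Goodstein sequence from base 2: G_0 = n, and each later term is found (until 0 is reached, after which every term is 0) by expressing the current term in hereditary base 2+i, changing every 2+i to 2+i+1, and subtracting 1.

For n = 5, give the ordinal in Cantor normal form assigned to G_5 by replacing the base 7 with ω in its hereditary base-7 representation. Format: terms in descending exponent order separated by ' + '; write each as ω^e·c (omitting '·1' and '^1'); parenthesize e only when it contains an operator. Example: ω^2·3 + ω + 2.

ω^3·3 + ω^2·3 + ω·3

base 2: 5 = 2^2 + 1; at 3: 3^3 + 1 = 28; next = 27
base 3: 27 = 3^3; at 4: 4^4 = 256; next = 255
base 4: 255 = 3·4^3 + 3·4^2 + 3·4 + 3; at 5: 3·5^3 + 3·5^2 + 3·5 + 3 = 468; next = 467
base 5: 467 = 3·5^3 + 3·5^2 + 3·5 + 2; at 6: 3·6^3 + 3·6^2 + 3·6 + 2 = 776; next = 775
base 6: 775 = 3·6^3 + 3·6^2 + 3·6 + 1; at 7: 3·7^3 + 3·7^2 + 3·7 + 1 = 1198; next = 1197
base 7: 1197 = 3·7^3 + 3·7^2 + 3·7; at 8: 3·8^3 + 3·8^2 + 3·8 = 1752; next = 1751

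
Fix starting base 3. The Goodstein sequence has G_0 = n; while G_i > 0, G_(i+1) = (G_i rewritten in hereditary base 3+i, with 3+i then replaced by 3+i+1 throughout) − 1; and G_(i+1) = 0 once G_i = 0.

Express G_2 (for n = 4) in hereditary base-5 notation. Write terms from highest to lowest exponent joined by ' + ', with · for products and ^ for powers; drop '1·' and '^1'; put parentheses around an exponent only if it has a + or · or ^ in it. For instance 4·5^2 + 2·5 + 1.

step 0: 4 = 3 + 1; sub 4 for 3: 4 + 1; = 5; G_1 = 5−1 = 4
step 1: 4 = 4; sub 5 for 4: 5; = 5; G_2 = 5−1 = 4

4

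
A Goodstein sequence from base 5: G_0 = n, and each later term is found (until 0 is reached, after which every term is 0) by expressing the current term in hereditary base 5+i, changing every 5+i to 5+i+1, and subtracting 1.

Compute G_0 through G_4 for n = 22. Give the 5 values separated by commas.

step 0: 22 = 4·5 + 2; sub 6 for 5: 4·6 + 2; = 26; G_1 = 26−1 = 25
step 1: 25 = 4·6 + 1; sub 7 for 6: 4·7 + 1; = 29; G_2 = 29−1 = 28
step 2: 28 = 4·7; sub 8 for 7: 4·8; = 32; G_3 = 32−1 = 31
step 3: 31 = 3·8 + 7; sub 9 for 8: 3·9 + 7; = 34; G_4 = 34−1 = 33

22, 25, 28, 31, 33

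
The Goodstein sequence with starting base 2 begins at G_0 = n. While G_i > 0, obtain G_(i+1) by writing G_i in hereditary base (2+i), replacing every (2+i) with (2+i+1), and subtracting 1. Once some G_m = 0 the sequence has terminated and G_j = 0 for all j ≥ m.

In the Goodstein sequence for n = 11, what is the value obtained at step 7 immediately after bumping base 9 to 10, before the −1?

70077777776

G_0 = 11. HB_2(11) = 2^(2 + 1) + 2 + 1. Bump = 85. G_1 = 84.
G_1 = 84. HB_3(84) = 3^(3 + 1) + 3. Bump = 1028. G_2 = 1027.
G_2 = 1027. HB_4(1027) = 4^(4 + 1) + 3. Bump = 15628. G_3 = 15627.
G_3 = 15627. HB_5(15627) = 5^(5 + 1) + 2. Bump = 279938. G_4 = 279937.
G_4 = 279937. HB_6(279937) = 6^(6 + 1) + 1. Bump = 5764802. G_5 = 5764801.
G_5 = 5764801. HB_7(5764801) = 7^(7 + 1). Bump = 134217728. G_6 = 134217727.
G_6 = 134217727. HB_8(134217727) = 7·8^8 + 7·8^7 + 7·8^6 + 7·8^5 + 7·8^4 + 7·8^3 + 7·8^2 + 7·8 + 7. Bump = 2749609303. G_7 = 2749609302.
G_7 = 2749609302. HB_9(2749609302) = 7·9^9 + 7·9^7 + 7·9^6 + 7·9^5 + 7·9^4 + 7·9^3 + 7·9^2 + 7·9 + 6. Bump = 70077777776. G_8 = 70077777775.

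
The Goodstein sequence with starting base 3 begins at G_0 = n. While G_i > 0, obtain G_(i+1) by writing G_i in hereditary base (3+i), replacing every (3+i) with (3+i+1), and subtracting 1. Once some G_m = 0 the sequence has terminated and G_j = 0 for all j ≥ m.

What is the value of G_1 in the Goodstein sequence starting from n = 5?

[0] 5 ≡ 3 + 2 (base 3). Lift 4: 6. −1: 5.
[1] 5 ≡ 4 + 1 (base 4). Lift 5: 6. −1: 5.

5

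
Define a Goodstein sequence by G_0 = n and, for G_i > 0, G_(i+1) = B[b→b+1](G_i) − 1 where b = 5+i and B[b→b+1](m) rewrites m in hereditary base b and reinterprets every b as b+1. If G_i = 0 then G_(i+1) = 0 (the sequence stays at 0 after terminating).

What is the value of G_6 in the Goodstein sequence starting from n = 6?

G_0=6  [base 5] 5 + 1  →[5↦6]→  6 + 1 = 7  −1 ⇒ G_1=6
G_1=6  [base 6] 6  →[6↦7]→  7 = 7  −1 ⇒ G_2=6
G_2=6  [base 7] 6  →[7↦8]→  6 = 6  −1 ⇒ G_3=5
G_3=5  [base 8] 5  →[8↦9]→  5 = 5  −1 ⇒ G_4=4
G_4=4  [base 9] 4  →[9↦10]→  4 = 4  −1 ⇒ G_5=3
G_5=3  [base 10] 3  →[10↦11]→  3 = 3  −1 ⇒ G_6=2

2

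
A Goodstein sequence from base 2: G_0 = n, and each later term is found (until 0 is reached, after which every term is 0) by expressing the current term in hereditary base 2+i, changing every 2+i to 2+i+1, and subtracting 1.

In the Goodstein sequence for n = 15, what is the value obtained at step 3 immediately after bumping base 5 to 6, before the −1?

326594

(0) 15|_2 = 2^(2 + 1) + 2^2 + 2 + 1 ↦ 3^(3 + 1) + 3^3 + 3 + 1|_3 = 112 ⇒ 111
(1) 111|_3 = 3^(3 + 1) + 3^3 + 3 ↦ 4^(4 + 1) + 4^4 + 4|_4 = 1284 ⇒ 1283
(2) 1283|_4 = 4^(4 + 1) + 4^4 + 3 ↦ 5^(5 + 1) + 5^5 + 3|_5 = 18753 ⇒ 18752
(3) 18752|_5 = 5^(5 + 1) + 5^5 + 2 ↦ 6^(6 + 1) + 6^6 + 2|_6 = 326594 ⇒ 326593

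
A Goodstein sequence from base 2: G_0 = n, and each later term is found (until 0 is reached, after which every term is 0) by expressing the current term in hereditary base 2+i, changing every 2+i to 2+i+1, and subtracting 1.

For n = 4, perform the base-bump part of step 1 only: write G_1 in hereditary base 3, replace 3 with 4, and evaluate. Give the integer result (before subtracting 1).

4 —HB2→ 2^2 —bump→ 3^3 = 27 —(−1)→ 26
26 —HB3→ 2·3^2 + 2·3 + 2 —bump→ 2·4^2 + 2·4 + 2 = 42 —(−1)→ 41

42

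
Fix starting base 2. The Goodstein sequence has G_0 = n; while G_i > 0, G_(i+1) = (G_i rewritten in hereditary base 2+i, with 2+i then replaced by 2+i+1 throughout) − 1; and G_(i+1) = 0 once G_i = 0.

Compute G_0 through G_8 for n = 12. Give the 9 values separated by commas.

base 2: 12 = 2^(2 + 1) + 2^2; at 3: 3^(3 + 1) + 3^3 = 108; next = 107
base 3: 107 = 3^(3 + 1) + 2·3^2 + 2·3 + 2; at 4: 4^(4 + 1) + 2·4^2 + 2·4 + 2 = 1066; next = 1065
base 4: 1065 = 4^(4 + 1) + 2·4^2 + 2·4 + 1; at 5: 5^(5 + 1) + 2·5^2 + 2·5 + 1 = 15686; next = 15685
base 5: 15685 = 5^(5 + 1) + 2·5^2 + 2·5; at 6: 6^(6 + 1) + 2·6^2 + 2·6 = 280020; next = 280019
base 6: 280019 = 6^(6 + 1) + 2·6^2 + 6 + 5; at 7: 7^(7 + 1) + 2·7^2 + 7 + 5 = 5764911; next = 5764910
base 7: 5764910 = 7^(7 + 1) + 2·7^2 + 7 + 4; at 8: 8^(8 + 1) + 2·8^2 + 8 + 4 = 134217868; next = 134217867
base 8: 134217867 = 8^(8 + 1) + 2·8^2 + 8 + 3; at 9: 9^(9 + 1) + 2·9^2 + 9 + 3 = 3486784575; next = 3486784574
base 9: 3486784574 = 9^(9 + 1) + 2·9^2 + 9 + 2; at 10: 10^(10 + 1) + 2·10^2 + 10 + 2 = 100000000212; next = 100000000211

12, 107, 1065, 15685, 280019, 5764910, 134217867, 3486784574, 100000000211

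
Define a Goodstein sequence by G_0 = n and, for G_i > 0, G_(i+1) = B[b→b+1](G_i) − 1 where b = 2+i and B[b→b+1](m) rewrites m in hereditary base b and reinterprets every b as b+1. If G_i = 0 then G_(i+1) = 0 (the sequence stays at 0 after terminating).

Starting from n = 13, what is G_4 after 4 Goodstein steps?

280711

i=0: 13 = 2^(2 + 1) + 2^2 + 1 (b=2); 2→3: 3^(3 + 1) + 3^3 + 1 = 109; 109−1 = 108
i=1: 108 = 3^(3 + 1) + 3^3 (b=3); 3→4: 4^(4 + 1) + 4^4 = 1280; 1280−1 = 1279
i=2: 1279 = 4^(4 + 1) + 3·4^3 + 3·4^2 + 3·4 + 3 (b=4); 4→5: 5^(5 + 1) + 3·5^3 + 3·5^2 + 3·5 + 3 = 16093; 16093−1 = 16092
i=3: 16092 = 5^(5 + 1) + 3·5^3 + 3·5^2 + 3·5 + 2 (b=5); 5→6: 6^(6 + 1) + 3·6^3 + 3·6^2 + 3·6 + 2 = 280712; 280712−1 = 280711
i=4: 280711 = 6^(6 + 1) + 3·6^3 + 3·6^2 + 3·6 + 1 (b=6); 6→7: 7^(7 + 1) + 3·7^3 + 3·7^2 + 3·7 + 1 = 5765999; 5765999−1 = 5765998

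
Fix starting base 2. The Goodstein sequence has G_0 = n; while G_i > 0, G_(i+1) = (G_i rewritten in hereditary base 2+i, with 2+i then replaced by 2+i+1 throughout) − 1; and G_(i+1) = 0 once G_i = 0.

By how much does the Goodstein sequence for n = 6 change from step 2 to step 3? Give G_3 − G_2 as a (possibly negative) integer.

2868

(0) 6|_2 = 2^2 + 2 ↦ 3^3 + 3|_3 = 30 ⇒ 29
(1) 29|_3 = 3^3 + 2 ↦ 4^4 + 2|_4 = 258 ⇒ 257
(2) 257|_4 = 4^4 + 1 ↦ 5^5 + 1|_5 = 3126 ⇒ 3125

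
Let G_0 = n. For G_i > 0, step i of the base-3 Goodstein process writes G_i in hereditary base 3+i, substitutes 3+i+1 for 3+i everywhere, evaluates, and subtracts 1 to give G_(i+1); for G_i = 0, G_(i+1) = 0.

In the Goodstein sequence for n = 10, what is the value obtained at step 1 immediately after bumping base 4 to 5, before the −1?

25

i=0: 10 = 3^2 + 1 (b=3); 3→4: 4^2 + 1 = 17; 17−1 = 16
i=1: 16 = 4^2 (b=4); 4→5: 5^2 = 25; 25−1 = 24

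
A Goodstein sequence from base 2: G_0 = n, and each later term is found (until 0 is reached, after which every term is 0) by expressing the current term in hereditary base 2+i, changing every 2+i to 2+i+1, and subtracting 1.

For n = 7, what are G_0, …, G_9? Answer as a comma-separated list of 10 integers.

7, 30, 259, 3127, 46657, 823543, 16777215, 37665879, 77777775, 150051213

G_0 = 7. HB_2(7) = 2^2 + 2 + 1. Bump = 31. G_1 = 30.
G_1 = 30. HB_3(30) = 3^3 + 3. Bump = 260. G_2 = 259.
G_2 = 259. HB_4(259) = 4^4 + 3. Bump = 3128. G_3 = 3127.
G_3 = 3127. HB_5(3127) = 5^5 + 2. Bump = 46658. G_4 = 46657.
G_4 = 46657. HB_6(46657) = 6^6 + 1. Bump = 823544. G_5 = 823543.
G_5 = 823543. HB_7(823543) = 7^7. Bump = 16777216. G_6 = 16777215.
G_6 = 16777215. HB_8(16777215) = 7·8^7 + 7·8^6 + 7·8^5 + 7·8^4 + 7·8^3 + 7·8^2 + 7·8 + 7. Bump = 37665880. G_7 = 37665879.
G_7 = 37665879. HB_9(37665879) = 7·9^7 + 7·9^6 + 7·9^5 + 7·9^4 + 7·9^3 + 7·9^2 + 7·9 + 6. Bump = 77777776. G_8 = 77777775.
G_8 = 77777775. HB_10(77777775) = 7·10^7 + 7·10^6 + 7·10^5 + 7·10^4 + 7·10^3 + 7·10^2 + 7·10 + 5. Bump = 150051214. G_9 = 150051213.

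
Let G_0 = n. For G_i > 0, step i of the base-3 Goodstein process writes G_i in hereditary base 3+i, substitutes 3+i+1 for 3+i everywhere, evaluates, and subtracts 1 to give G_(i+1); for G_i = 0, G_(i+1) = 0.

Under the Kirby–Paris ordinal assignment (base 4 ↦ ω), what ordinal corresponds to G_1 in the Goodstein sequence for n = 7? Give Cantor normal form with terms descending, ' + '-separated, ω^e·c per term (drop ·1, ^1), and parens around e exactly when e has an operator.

ω·2

G_0=7  [base 3] 2·3 + 1  →[3↦4]→  2·4 + 1 = 9  −1 ⇒ G_1=8
G_1=8  [base 4] 2·4  →[4↦5]→  2·5 = 10  −1 ⇒ G_2=9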